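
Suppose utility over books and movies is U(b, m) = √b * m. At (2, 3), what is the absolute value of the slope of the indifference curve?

MRS = 0.75

MU_b = 0.5·b^(-0.5)·m and MU_m = √b.
MRS = MU_b/MU_m = (0.5)·m/b.
At (2, 3): MRS = 0.75.
That is, one extra unit of b is worth 0.75 units of m at the margin.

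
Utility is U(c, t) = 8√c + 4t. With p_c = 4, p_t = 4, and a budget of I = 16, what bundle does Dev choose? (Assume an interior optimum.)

c* = 1, t* = 3

MU_c = 8/(2√c), MU_t = 4.
MRS = 8/(2√c) ÷ 4.
Tangency: set MRS = p_c/p_t = 4/4 = 1.
MRS depends only on c: 1/√c = 1 ⇒ √c = 1/1 = 1 ⇒ c* = 1.
From the budget, 4·t = 16 − 4·1 = 12, so t* = 3.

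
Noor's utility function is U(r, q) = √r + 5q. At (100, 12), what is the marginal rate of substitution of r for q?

MU_r = 1/(2√r), MU_q = 5.
MRS = 1/(2√r) ÷ 5.
At (100, 12): MRS = 1/100.
That is, one extra unit of r is worth 1/100 units of q at the margin.

MRS = 1/100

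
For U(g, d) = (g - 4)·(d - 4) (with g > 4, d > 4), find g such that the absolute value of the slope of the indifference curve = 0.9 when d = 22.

g = 24

MU_g = (d−4), MU_d = (g−4).
MRS = (d−4)/(g−4).
Substitute d = 22: MRS = 18/(g − 4). Setting this equal to 0.9 gives g − 4 = 18/0.9 = 20, so g = 24.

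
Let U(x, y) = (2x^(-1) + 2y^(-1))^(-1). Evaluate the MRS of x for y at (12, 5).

MRS = 25/144

For CES with ρ = -1, MRS = (y/x)^2.
At (12, 5): MRS = 25/144.
So at (12, 5) the consumer would give up 25/144 units of y for one more unit of x.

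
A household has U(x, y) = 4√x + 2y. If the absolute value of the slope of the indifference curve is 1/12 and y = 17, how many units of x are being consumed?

x = 144

MU_x = 4/(2√x), MU_y = 2.
MRS = 4/(2√x) ÷ 2.
MRS depends only on x: 1/√x = 1/12 ⇒ √x = 1/(1/12) = 12 ⇒ x = 144.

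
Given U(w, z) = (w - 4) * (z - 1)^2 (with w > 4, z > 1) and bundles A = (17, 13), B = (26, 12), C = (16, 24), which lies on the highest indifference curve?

Bundle C

Evaluate utility at each bundle:
U(A) = 1872.
U(B) = 2662.
U(C) = 6348.
Highest utility is C, so C ≻ B ≻ A.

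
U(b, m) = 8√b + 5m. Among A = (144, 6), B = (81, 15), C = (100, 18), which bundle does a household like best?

Evaluate utility at each bundle:
U(A) = 126.000.
U(B) = 147.000.
U(C) = 170.000.
Highest utility is C, so C ≻ B ≻ A.

Bundle C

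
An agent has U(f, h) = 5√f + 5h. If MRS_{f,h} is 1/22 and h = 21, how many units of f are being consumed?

f = 121

MU_f = 5/(2√f), MU_h = 5.
MRS = 5/(2√f) ÷ 5.
MRS depends only on f: 0.5/√f = 1/22 ⇒ √f = 0.5/(1/22) = 11 ⇒ f = 121.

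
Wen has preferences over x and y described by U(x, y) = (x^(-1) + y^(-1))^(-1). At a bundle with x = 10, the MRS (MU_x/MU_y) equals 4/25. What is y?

For CES with ρ = -1, MRS = (y/x)^2.
Setting (y/10)^2 = 4/25 gives y/10 = 0.4 and y = 4.

y = 4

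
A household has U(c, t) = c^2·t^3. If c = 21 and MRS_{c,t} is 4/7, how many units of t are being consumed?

MU_c = 2·c·t^3 and MU_t = 3·c^2·t^2.
MRS = MU_c/MU_t = (2/3)·t/c.
Substitute c = 21: MRS = t/31.5. Setting t/31.5 = 4/7 gives t = (4/7)·31.5 = 18.

t = 18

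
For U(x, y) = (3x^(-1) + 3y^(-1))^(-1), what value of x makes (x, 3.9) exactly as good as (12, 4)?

x = 13

U depends on (x, y) only through S = 3x^(-1) + 3y^(-1), so equal utility means equal S. At (12, 4): S = 1.
With y = 3.9: 3·3.9^(-1) = 10/13, so 3x^(-1) = 1 − 10/13 = 3/13, i.e. x^(-1) = 1/13.
Hence x = 1/(1/13) = 13.
Check: U(13, 3.9) = 1.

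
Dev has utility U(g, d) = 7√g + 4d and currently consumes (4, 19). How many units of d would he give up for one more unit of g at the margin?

MU_g = 7/(2√g), MU_d = 4.
MRS = 7/(2√g) ÷ 4.
At (4, 19): MRS = 7/16.
So at (4, 19) the consumer would give up 7/16 units of d for one more unit of g.

MRS = 7/16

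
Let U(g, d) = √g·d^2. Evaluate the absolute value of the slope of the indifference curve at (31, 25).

MRS = 25/124

MU_g = 0.5·g^(-0.5)·d^2 and MU_d = 2·√g·d.
MRS = MU_g/MU_d = (0.25)·d/g.
At (31, 25): MRS = 25/124.
The indifference curve has slope −25/124 at this bundle.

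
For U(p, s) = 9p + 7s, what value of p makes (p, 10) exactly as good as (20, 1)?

U(20, 1) = 187.
Set U(p, 10) = 187 and solve.
9p + 7·10 = 187 ⇒ 9p = 117 ⇒ p = 13.
Check: U(13, 10) = 187.

p = 13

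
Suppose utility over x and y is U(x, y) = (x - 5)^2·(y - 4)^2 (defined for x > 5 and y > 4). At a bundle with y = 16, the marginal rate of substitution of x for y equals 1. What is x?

MU_x = 2·(x−5)·(y−4)^2, MU_y = 2·(x−5)^2·(y−4).
MRS = (y−4)/(x−5).
Substitute y = 16: MRS = 12/(x − 5). Setting this equal to 1 gives x − 5 = 12/1 = 12, so x = 17.

x = 17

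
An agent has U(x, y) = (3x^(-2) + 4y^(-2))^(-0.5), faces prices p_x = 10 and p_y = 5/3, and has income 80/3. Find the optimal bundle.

x* = 2, y* = 4

For CES with ρ = -2, MRS = (3/4)·(y/x)^3.
Tangency: set MRS = p_x/p_y = 10/(5/3) = 6.
So (y/x)^3 = 8; taking the cube root, y/x = 2, i.e. y = 2·x.
Substitute into the budget 10·x + (5/3)·y = 80/3: (40/3)·x = 80/3, so x* = 2 and y* = 2·2 = 4.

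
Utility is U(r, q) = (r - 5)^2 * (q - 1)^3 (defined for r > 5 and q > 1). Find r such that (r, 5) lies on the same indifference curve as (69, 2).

r = 13

U(69, 2) = 4096.
Set U(r, 5) = 4096 and solve.
With q = 5: (5 − 1)^3 = 64, so (r − 5)^2 = 4096/64 = 64.
Taking the square root (with r > 5): r − 5 = 8, so r = 13.
Check: U(13, 5) = 4096.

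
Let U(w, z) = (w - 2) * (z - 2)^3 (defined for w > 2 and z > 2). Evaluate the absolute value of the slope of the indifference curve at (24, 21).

MRS = 19/66

MU_w = (z−2)^3, MU_z = 3·(w−2)·(z−2)^2.
MRS = (1/3)·(z−2)/(w−2).
At (24, 21): MRS = 19/66.
So at (24, 21) the consumer would give up 19/66 units of z for one more unit of w.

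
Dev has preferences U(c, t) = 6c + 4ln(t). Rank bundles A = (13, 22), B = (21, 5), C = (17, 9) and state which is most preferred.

Bundle B

Evaluate utility at each bundle:
U(A) = 90.364.
U(B) = 132.438.
U(C) = 110.789.
Highest utility is B, so B ≻ C ≻ A.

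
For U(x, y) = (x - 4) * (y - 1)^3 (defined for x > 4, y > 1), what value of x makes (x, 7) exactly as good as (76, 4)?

U(76, 4) = 1944.
Set U(x, 7) = 1944 and solve.
With y = 7: (7 − 1)^3 = 216, so (x − 4) = 1944/216 = 9.
So x = 4 + 9 = 13.
Check: U(13, 7) = 1944.

x = 13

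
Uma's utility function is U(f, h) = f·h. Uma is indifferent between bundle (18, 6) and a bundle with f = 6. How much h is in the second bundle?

U(18, 6) = 108.
Set U(6, h) = 108 and solve.
With f = 6: h = 108/6 = 18.
Check: U(6, 18) = 108.

h = 18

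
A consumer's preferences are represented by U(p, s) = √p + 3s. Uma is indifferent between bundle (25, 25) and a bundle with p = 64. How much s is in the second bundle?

s = 24

U(25, 25) = 80.
Set U(64, s) = 80 and solve.
With p = 64: √64 = 8, so 3s = 80 − 8 = 72 and s = 24.
Check: U(64, 24) = 80.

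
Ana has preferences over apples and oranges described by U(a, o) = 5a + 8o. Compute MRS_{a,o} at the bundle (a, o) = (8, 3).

MU_a = 5, MU_o = 8, so MRS = 5/8 = 0.625 at every bundle.
At (8, 3): MRS = 0.625.
So at (8, 3) the consumer would give up 0.625 units of o for one more unit of a.

MRS = 0.625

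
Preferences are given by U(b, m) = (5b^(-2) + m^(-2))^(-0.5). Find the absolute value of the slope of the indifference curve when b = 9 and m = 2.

MRS = 40/729

For CES with ρ = -2, MRS = (5/1)·(m/b)^3.
At (9, 2): MRS = 40/729.
That is, one extra unit of b is worth 40/729 units of m at the margin.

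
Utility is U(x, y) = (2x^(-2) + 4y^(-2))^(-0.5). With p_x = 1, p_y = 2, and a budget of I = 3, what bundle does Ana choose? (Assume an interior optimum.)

x* = 1, y* = 1

For CES with ρ = -2, MRS = (2/4)·(y/x)^3.
Tangency: set MRS = p_x/p_y = 1/2 = 0.5.
So (y/x)^3 = 1; taking the cube root, y/x = 1, i.e. y = x.
Substitute into the budget 1·x + 2·y = 3: 3·x = 3, so x* = 1 and y* = 1.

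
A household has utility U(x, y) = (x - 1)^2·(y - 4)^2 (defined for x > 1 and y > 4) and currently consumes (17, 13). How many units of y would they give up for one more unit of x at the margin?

MRS = 9/16

MU_x = 2·(x−1)·(y−4)^2, MU_y = 2·(x−1)^2·(y−4).
MRS = (y−4)/(x−1).
At (17, 13): MRS = 9/16.
That is, one extra unit of x is worth 9/16 units of y at the margin.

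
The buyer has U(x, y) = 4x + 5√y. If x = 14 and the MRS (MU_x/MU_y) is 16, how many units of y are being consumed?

y = 100

MU_x = 4, MU_y = 5/(2√y).
MRS = 4 ÷ (5/(2√y)).
MRS depends only on y: 1.6·√y = 16 ⇒ √y = 16/1.6 = 10 ⇒ y = 100.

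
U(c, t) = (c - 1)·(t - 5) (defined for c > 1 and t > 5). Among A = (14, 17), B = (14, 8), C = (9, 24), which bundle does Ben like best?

Bundle A

Evaluate utility at each bundle:
U(A) = 156.
U(B) = 39.
U(C) = 152.
Highest utility is A, so A ≻ C ≻ B.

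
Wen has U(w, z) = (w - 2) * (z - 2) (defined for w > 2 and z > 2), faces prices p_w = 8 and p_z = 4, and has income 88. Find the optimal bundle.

w* = 6, z* = 10

MU_w = (z−2), MU_z = (w−2).
MRS = (z−2)/(w−2).
Tangency: set MRS = p_w/p_z = 8/4 = 2.
So (z − 2)/(w − 2) = 2, i.e. (z − 2) = 2·(w − 2).
Rewrite the budget in excess-of-subsistence terms: 8·(w − 2) + 4·(z − 2) = 88 − 8·2 − 4·2 = 64.
Substituting, 16·(w − 2) = 64, so w − 2 = 4 and w* = 6.
Then z − 2 = 2·4 = 8, so z* = 10.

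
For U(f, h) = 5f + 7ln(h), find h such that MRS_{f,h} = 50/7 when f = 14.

MU_f = 5, MU_h = 7/h.
MRS = 5 ÷ (7/h).
MRS depends only on h: (5/7)·h = 50/7 ⇒ h = (50/7)/(5/7) = 10.

h = 10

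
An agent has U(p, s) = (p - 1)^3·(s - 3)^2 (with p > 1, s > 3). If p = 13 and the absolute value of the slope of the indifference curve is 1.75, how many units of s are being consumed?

MU_p = 3·(p−1)^2·(s−3)^2, MU_s = 2·(p−1)^3·(s−3).
MRS = (3/2)·(s−3)/(p−1).
Substitute p = 13: MRS = (s − 3)/8. Setting this equal to 1.75 gives s − 3 = 1.75·8 = 14, so s = 17.

s = 17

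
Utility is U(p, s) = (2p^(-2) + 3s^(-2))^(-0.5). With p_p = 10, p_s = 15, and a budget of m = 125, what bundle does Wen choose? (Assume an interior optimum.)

For CES with ρ = -2, MRS = (2/3)·(s/p)^3.
Tangency: set MRS = p_p/p_s = 10/15 = 2/3.
So (s/p)^3 = 1; taking the cube root, s/p = 1, i.e. s = p.
Substitute into the budget 10·p + 15·s = 125: 25·p = 125, so p* = 5 and s* = 5.

p* = 5, s* = 5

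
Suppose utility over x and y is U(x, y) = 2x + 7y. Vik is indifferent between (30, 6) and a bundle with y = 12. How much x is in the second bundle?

U(30, 6) = 102.
Set U(x, 12) = 102 and solve.
2x + 7·12 = 102 ⇒ 2x = 18 ⇒ x = 9.
Check: U(9, 12) = 102.

x = 9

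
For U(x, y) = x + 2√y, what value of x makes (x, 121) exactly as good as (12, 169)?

x = 16

U(12, 169) = 38.
Set U(x, 121) = 38 and solve.
With y = 121: √121 = 11, so x = 38 − 2·11 = 16.
Check: U(16, 121) = 38.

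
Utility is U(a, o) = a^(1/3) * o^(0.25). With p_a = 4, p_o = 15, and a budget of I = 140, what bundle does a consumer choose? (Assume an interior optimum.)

MU_a = 1/3·a^(-2/3)·o^(0.25) and MU_o = 0.25·a^(1/3)·o^(-0.75).
MRS = MU_a/MU_o = (4/3)·o/a.
Tangency: set MRS = p_a/p_o = 4/15.
So (4/3)·o/a = 4/15, i.e. o = 0.2·a.
Substitute into the budget 4·a + 15·o = 140: 7·a = 140, so a* = 20.
Then o* = 0.2·20 = 4.

a* = 20, o* = 4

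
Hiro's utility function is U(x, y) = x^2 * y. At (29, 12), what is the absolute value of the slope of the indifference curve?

MRS = 24/29

MU_x = 2·x·y and MU_y = x^2.
MRS = MU_x/MU_y = (2/1)·y/x.
At (29, 12): MRS = 24/29.
That is, one extra unit of x is worth 24/29 units of y at the margin.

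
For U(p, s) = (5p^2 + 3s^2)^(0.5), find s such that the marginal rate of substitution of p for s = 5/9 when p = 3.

For CES with ρ = 2, MRS = (5/3)·(s/p)^(-1).
Setting (5/3)·(s/3)^(-1) = 5/9 gives (s/3)^(-1) = 1/3, so s/3 = 3 and s = 9.

s = 9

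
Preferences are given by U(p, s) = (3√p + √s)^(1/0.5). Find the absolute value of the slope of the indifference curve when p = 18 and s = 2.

MRS = 1

For CES with ρ = 0.5, MRS = (3/1)·√(s/p).
At (18, 2): MRS = 1.
So at (18, 2) the consumer would give up 1 units of s for one more unit of p.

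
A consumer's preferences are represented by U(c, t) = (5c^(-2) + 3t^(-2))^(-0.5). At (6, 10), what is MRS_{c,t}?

For CES with ρ = -2, MRS = (5/3)·(t/c)^3.
At (6, 10): MRS = 625/81.
So at (6, 10) the consumer would give up 625/81 units of t for one more unit of c.

MRS = 625/81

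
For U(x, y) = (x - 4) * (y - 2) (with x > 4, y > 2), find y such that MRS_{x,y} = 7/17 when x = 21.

MU_x = (y−2), MU_y = (x−4).
MRS = (y−2)/(x−4).
Substitute x = 21: MRS = (y − 2)/17. Setting this equal to 7/17 gives y − 2 = (7/17)·17 = 7, so y = 9.

y = 9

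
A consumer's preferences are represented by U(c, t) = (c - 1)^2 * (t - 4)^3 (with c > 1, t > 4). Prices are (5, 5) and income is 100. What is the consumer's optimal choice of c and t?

MU_c = 2·(c−1)·(t−4)^3, MU_t = 3·(c−1)^2·(t−4)^2.
MRS = (2/3)·(t−4)/(c−1).
Tangency: set MRS = p_c/p_t = 5/5 = 1.
So (2/3)·(t − 4)/(c − 1) = 1, i.e. (t − 4) = 1.5·(c − 1).
Rewrite the budget in excess-of-subsistence terms: 5·(c − 1) + 5·(t − 4) = 100 − 5·1 − 5·4 = 75.
Substituting, 12.5·(c − 1) = 75, so c − 1 = 6 and c* = 7.
Then t − 4 = 1.5·6 = 9, so t* = 13.

c* = 7, t* = 13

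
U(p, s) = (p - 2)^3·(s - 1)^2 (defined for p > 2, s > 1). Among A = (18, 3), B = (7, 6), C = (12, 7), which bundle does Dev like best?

Evaluate utility at each bundle:
U(A) = 16384.
U(B) = 3125.
U(C) = 36000.
Highest utility is C, so C ≻ A ≻ B.

Bundle C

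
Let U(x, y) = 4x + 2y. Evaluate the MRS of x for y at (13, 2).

MRS = 2

MU_x = 4, MU_y = 2, so MRS = 4/2 = 2 at every bundle.
At (13, 2): MRS = 2.
The indifference curve has slope −2 at this bundle.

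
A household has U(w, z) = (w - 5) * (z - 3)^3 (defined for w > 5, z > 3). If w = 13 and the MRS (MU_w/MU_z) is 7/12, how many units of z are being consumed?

z = 17

MU_w = (z−3)^3, MU_z = 3·(w−5)·(z−3)^2.
MRS = (1/3)·(z−3)/(w−5).
Substitute w = 13: MRS = (z − 3)/24. Setting this equal to 7/12 gives z − 3 = (7/12)·24 = 14, so z = 17.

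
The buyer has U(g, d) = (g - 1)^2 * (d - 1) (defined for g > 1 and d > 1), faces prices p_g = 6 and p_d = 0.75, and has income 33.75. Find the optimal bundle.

g* = 4, d* = 13

MU_g = 2·(g−1)·(d−1), MU_d = (g−1)^2.
MRS = (2/1)·(d−1)/(g−1).
Tangency: set MRS = p_g/p_d = 6/0.75 = 8.
So (2/1)·(d − 1)/(g − 1) = 8, i.e. (d − 1) = 4·(g − 1).
Rewrite the budget in excess-of-subsistence terms: 6·(g − 1) + 0.75·(d − 1) = 33.75 − 6·1 − 0.75·1 = 27.
Substituting, 9·(g − 1) = 27, so g − 1 = 3 and g* = 4.
Then d − 1 = 4·3 = 12, so d* = 13.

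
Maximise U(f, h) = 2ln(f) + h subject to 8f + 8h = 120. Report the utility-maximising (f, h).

MU_f = 2/f, MU_h = 1.
MRS = 2/f ÷ 1.
Tangency: set MRS = p_f/p_h = 8/8 = 1.
MRS depends only on f: 2/f = 1 ⇒ f* = 2/1 = 2.
From the budget, 8·h = 120 − 8·2 = 104, so h* = 13.

f* = 2, h* = 13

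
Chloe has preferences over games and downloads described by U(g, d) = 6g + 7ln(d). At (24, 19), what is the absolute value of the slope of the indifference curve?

MRS = 114/7

MU_g = 6, MU_d = 7/d.
MRS = 6 ÷ (7/d).
At (24, 19): MRS = 114/7.
The indifference curve has slope −114/7 at this bundle.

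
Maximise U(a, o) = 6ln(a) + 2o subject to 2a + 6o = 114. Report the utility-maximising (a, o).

MU_a = 6/a, MU_o = 2.
MRS = 6/a ÷ 2.
Tangency: set MRS = p_a/p_o = 2/6 = 1/3.
MRS depends only on a: 3/a = 1/3 ⇒ a* = 3/(1/3) = 9.
From the budget, 6·o = 114 − 2·9 = 96, so o* = 16.

a* = 9, o* = 16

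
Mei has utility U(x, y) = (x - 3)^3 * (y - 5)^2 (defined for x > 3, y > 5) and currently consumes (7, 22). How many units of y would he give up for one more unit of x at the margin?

MRS = 6.375

MU_x = 3·(x−3)^2·(y−5)^2, MU_y = 2·(x−3)^3·(y−5).
MRS = (3/2)·(y−5)/(x−3).
At (7, 22): MRS = 6.375.
The indifference curve has slope −6.375 at this bundle.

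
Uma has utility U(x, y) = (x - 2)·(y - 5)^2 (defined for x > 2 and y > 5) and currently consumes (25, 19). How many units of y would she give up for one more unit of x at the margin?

MU_x = (y−5)^2, MU_y = 2·(x−2)·(y−5).
MRS = (1/2)·(y−5)/(x−2).
At (25, 19): MRS = 7/23.
That is, one extra unit of x is worth 7/23 units of y at the margin.

MRS = 7/23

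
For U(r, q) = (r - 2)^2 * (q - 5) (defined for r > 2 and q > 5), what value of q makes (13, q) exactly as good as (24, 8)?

U(24, 8) = 1452.
Set U(13, q) = 1452 and solve.
With r = 13: (13 − 2)^2 = 121, so (q − 5) = 1452/121 = 12.
So q = 5 + 12 = 17.
Check: U(13, 17) = 1452.

q = 17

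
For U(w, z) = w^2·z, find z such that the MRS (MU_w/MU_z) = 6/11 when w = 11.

MU_w = 2·w·z and MU_z = w^2.
MRS = MU_w/MU_z = (2/1)·z/w.
Substitute w = 11: MRS = z/5.5. Setting z/5.5 = 6/11 gives z = (6/11)·5.5 = 3.

z = 3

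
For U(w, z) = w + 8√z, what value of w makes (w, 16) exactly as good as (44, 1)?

w = 20

U(44, 1) = 52.
Set U(w, 16) = 52 and solve.
With z = 16: √16 = 4, so w = 52 − 8·4 = 20.
Check: U(20, 16) = 52.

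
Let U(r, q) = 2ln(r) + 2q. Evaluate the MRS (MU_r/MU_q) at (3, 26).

MU_r = 2/r, MU_q = 2.
MRS = 2/r ÷ 2.
At (3, 26): MRS = 1/3.
So at (3, 26) the consumer would give up 1/3 units of q for one more unit of r.

MRS = 1/3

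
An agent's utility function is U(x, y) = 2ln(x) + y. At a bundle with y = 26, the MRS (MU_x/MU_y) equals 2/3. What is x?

x = 3

MU_x = 2/x, MU_y = 1.
MRS = 2/x ÷ 1.
MRS depends only on x: 2/x = 2/3 ⇒ x = 2/(2/3) = 3.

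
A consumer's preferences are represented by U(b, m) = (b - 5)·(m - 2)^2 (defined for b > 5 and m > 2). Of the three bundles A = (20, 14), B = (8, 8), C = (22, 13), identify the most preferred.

Bundle A

Evaluate utility at each bundle:
U(A) = 2160.
U(B) = 108.
U(C) = 2057.
Highest utility is A, so A ≻ C ≻ B.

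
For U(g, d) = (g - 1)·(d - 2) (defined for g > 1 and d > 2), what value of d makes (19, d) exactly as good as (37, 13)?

d = 24

U(37, 13) = 396.
Set U(19, d) = 396 and solve.
With g = 19: (19 − 1) = 18, so (d − 2) = 396/18 = 22.
So d = 2 + 22 = 24.
Check: U(19, 24) = 396.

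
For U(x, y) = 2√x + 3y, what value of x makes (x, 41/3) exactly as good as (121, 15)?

x = 169

U(121, 15) = 67.
Set U(x, 41/3) = 67 and solve.
With y = 41/3: 2√x = 67 − 3·41/3 = 26, so √x = 13 and x = 169.
Check: U(169, 41/3) = 67.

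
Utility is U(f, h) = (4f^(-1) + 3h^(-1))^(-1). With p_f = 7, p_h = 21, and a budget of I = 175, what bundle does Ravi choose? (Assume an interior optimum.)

f* = 10, h* = 5

For CES with ρ = -1, MRS = (4/3)·(h/f)^2.
Tangency: set MRS = p_f/p_h = 7/21 = 1/3.
So (h/f)^2 = 0.25; taking the square root, h/f = 0.5, i.e. h = 0.5·f.
Substitute into the budget 7·f + 21·h = 175: 17.5·f = 175, so f* = 10 and h* = 0.5·10 = 5.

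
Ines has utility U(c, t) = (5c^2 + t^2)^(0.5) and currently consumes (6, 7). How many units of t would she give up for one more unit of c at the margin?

MRS = 30/7

For CES with ρ = 2, MRS = (5/1)·(t/c)^(-1).
At (6, 7): MRS = 30/7.
That is, one extra unit of c is worth 30/7 units of t at the margin.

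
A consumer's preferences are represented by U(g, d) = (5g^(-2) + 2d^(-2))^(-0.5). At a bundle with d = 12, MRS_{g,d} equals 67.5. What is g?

For CES with ρ = -2, MRS = (5/2)·(d/g)^3.
Setting (5/2)·(12/g)^3 = 67.5 gives (12/g)^3 = 27, so 12/g = 3 and g = 4.

g = 4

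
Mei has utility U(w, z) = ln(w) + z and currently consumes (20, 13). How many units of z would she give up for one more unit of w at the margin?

MU_w = 1/w, MU_z = 1.
MRS = 1/w ÷ 1.
At (20, 13): MRS = 0.05.
That is, one extra unit of w is worth 0.05 units of z at the margin.

MRS = 0.05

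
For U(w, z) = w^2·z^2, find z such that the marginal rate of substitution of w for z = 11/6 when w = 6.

MU_w = 2·w·z^2 and MU_z = 2·w^2·z.
MRS = MU_w/MU_z = z/w.
Substitute w = 6: MRS = z/6. Setting z/6 = 11/6 gives z = (11/6)·6 = 11.

z = 11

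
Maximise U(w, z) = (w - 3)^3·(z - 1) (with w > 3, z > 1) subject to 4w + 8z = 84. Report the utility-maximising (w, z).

w* = 15, z* = 3

MU_w = 3·(w−3)^2·(z−1), MU_z = (w−3)^3.
MRS = (3/1)·(z−1)/(w−3).
Tangency: set MRS = p_w/p_z = 4/8 = 0.5.
So (3/1)·(z − 1)/(w − 3) = 0.5, i.e. (z − 1) = (1/6)·(w − 3).
Rewrite the budget in excess-of-subsistence terms: 4·(w − 3) + 8·(z − 1) = 84 − 4·3 − 8·1 = 64.
Substituting, (16/3)·(w − 3) = 64, so w − 3 = 12 and w* = 15.
Then z − 1 = (1/6)·12 = 2, so z* = 3.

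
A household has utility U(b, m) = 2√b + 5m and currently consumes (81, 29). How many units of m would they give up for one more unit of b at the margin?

MRS = 1/45

MU_b = 2/(2√b), MU_m = 5.
MRS = 2/(2√b) ÷ 5.
At (81, 29): MRS = 1/45.
So at (81, 29) the consumer would give up 1/45 units of m for one more unit of b.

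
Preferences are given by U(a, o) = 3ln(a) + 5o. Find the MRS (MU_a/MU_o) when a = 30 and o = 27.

MU_a = 3/a, MU_o = 5.
MRS = 3/a ÷ 5.
At (30, 27): MRS = 1/50.
So at (30, 27) the consumer would give up 1/50 units of o for one more unit of a.

MRS = 1/50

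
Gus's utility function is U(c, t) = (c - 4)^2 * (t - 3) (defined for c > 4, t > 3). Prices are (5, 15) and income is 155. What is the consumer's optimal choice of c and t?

c* = 16, t* = 5

MU_c = 2·(c−4)·(t−3), MU_t = (c−4)^2.
MRS = (2/1)·(t−3)/(c−4).
Tangency: set MRS = p_c/p_t = 5/15 = 1/3.
So (2/1)·(t − 3)/(c − 4) = 1/3, i.e. (t − 3) = (1/6)·(c − 4).
Rewrite the budget in excess-of-subsistence terms: 5·(c − 4) + 15·(t − 3) = 155 − 5·4 − 15·3 = 90.
Substituting, 7.5·(c − 4) = 90, so c − 4 = 12 and c* = 16.
Then t − 3 = (1/6)·12 = 2, so t* = 5.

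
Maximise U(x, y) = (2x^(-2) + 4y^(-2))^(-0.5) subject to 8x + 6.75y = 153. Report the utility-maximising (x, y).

For CES with ρ = -2, MRS = (2/4)·(y/x)^3.
Tangency: set MRS = p_x/p_y = 8/6.75 = 32/27.
So (y/x)^3 = 64/27; taking the cube root, y/x = 4/3, i.e. y = (4/3)·x.
Substitute into the budget 8·x + 6.75·y = 153: 17·x = 153, so x* = 9 and y* = (4/3)·9 = 12.

x* = 9, y* = 12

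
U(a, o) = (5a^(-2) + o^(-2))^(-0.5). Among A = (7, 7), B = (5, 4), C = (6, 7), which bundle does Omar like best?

Evaluate utility at each bundle:
U(A) = 2.858.
U(B) = 1.952.
U(C) = 2.506.
Highest utility is A, so A ≻ C ≻ B.

Bundle A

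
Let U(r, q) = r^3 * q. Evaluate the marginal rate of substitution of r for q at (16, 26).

MU_r = 3·r^2·q and MU_q = r^3.
MRS = MU_r/MU_q = (3/1)·q/r.
At (16, 26): MRS = 4.875.
That is, one extra unit of r is worth 4.875 units of q at the margin.

MRS = 4.875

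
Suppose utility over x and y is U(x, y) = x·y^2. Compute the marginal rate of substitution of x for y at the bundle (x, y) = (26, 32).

MRS = 8/13

MU_x = y^2 and MU_y = 2·x·y.
MRS = MU_x/MU_y = (1/2)·y/x.
At (26, 32): MRS = 8/13.
So at (26, 32) the consumer would give up 8/13 units of y for one more unit of x.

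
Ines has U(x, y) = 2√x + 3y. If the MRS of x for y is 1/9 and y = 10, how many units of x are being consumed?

MU_x = 2/(2√x), MU_y = 3.
MRS = 2/(2√x) ÷ 3.
MRS depends only on x: (1/3)/√x = 1/9 ⇒ √x = (1/3)/(1/9) = 3 ⇒ x = 9.

x = 9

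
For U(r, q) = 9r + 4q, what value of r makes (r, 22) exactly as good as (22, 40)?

r = 30

U(22, 40) = 358.
Set U(r, 22) = 358 and solve.
9r + 4·22 = 358 ⇒ 9r = 270 ⇒ r = 30.
Check: U(30, 22) = 358.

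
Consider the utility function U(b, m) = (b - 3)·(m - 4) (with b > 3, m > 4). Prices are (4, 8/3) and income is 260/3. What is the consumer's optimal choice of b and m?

b* = 11, m* = 16

MU_b = (m−4), MU_m = (b−3).
MRS = (m−4)/(b−3).
Tangency: set MRS = p_b/p_m = 4/(8/3) = 1.5.
So (m − 4)/(b − 3) = 1.5, i.e. (m − 4) = 1.5·(b − 3).
Rewrite the budget in excess-of-subsistence terms: 4·(b − 3) + (8/3)·(m − 4) = 260/3 − 4·3 − (8/3)·4 = 64.
Substituting, 8·(b − 3) = 64, so b − 3 = 8 and b* = 11.
Then m − 4 = 1.5·8 = 12, so m* = 16.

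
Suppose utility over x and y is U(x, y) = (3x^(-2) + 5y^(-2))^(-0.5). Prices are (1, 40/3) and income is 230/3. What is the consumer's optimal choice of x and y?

For CES with ρ = -2, MRS = (3/5)·(y/x)^3.
Tangency: set MRS = p_x/p_y = 1/(40/3) = 3/40.
So (y/x)^3 = 0.125; taking the cube root, y/x = 0.5, i.e. y = 0.5·x.
Substitute into the budget 1·x + (40/3)·y = 230/3: (23/3)·x = 230/3, so x* = 10 and y* = 0.5·10 = 5.

x* = 10, y* = 5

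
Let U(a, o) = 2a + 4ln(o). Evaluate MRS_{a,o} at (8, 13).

MU_a = 2, MU_o = 4/o.
MRS = 2 ÷ (4/o).
At (8, 13): MRS = 6.5.
So at (8, 13) the consumer would give up 6.5 units of o for one more unit of a.

MRS = 6.5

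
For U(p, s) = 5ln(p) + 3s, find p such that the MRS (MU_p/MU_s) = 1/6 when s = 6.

p = 10

MU_p = 5/p, MU_s = 3.
MRS = 5/p ÷ 3.
MRS depends only on p: (5/3)/p = 1/6 ⇒ p = (5/3)/(1/6) = 10.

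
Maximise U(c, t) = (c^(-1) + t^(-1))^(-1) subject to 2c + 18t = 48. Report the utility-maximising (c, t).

For CES with ρ = -1, MRS = (t/c)^2.
Tangency: set MRS = p_c/p_t = 2/18 = 1/9.
So (t/c)^2 = 1/9; taking the square root, t/c = 1/3, i.e. t = (1/3)·c.
Substitute into the budget 2·c + 18·t = 48: 8·c = 48, so c* = 6 and t* = (1/3)·6 = 2.

c* = 6, t* = 2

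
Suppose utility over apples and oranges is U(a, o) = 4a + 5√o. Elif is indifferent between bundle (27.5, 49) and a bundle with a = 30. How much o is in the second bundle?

o = 25

U(27.5, 49) = 145.
Set U(30, o) = 145 and solve.
With a = 30: 5√o = 145 − 4·30 = 25, so √o = 5 and o = 25.
Check: U(30, 25) = 145.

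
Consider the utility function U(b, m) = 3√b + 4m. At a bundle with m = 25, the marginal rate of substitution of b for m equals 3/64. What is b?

MU_b = 3/(2√b), MU_m = 4.
MRS = 3/(2√b) ÷ 4.
MRS depends only on b: 0.375/√b = 3/64 ⇒ √b = 0.375/(3/64) = 8 ⇒ b = 64.

b = 64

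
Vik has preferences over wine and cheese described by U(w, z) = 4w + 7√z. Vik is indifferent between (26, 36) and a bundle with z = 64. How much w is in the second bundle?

U(26, 36) = 146.
Set U(w, 64) = 146 and solve.
With z = 64: √64 = 8, so 4w = 146 − 7·8 = 90 and w = 22.5.
Check: U(22.5, 64) = 146.

w = 22.5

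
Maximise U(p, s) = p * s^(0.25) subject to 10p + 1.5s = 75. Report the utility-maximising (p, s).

MU_p = s^(0.25) and MU_s = 0.25·p·s^(-0.75).
MRS = MU_p/MU_s = (4)·s/p.
Tangency: set MRS = p_p/p_s = 10/1.5 = 20/3.
So (4)·s/p = 20/3, i.e. s = (5/3)·p.
Substitute into the budget 10·p + 1.5·s = 75: 12.5·p = 75, so p* = 6.
Then s* = (5/3)·6 = 10.

p* = 6, s* = 10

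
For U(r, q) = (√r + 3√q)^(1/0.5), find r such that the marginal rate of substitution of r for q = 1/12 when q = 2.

For CES with ρ = 0.5, MRS = (1/3)·√(q/r).
Setting (1/3)·√(2/r) = 1/12 gives √(2/r) = 0.25, so 2/r = 1/16 and r = 32.

r = 32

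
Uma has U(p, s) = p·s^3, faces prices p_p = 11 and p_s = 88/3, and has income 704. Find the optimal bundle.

p* = 16, s* = 18

MU_p = s^3 and MU_s = 3·p·s^2.
MRS = MU_p/MU_s = (1/3)·s/p.
Tangency: set MRS = p_p/p_s = 11/(88/3) = 0.375.
So (1/3)·s/p = 0.375, i.e. s = 1.125·p.
Substitute into the budget 11·p + (88/3)·s = 704: 44·p = 704, so p* = 16.
Then s* = 1.125·16 = 18.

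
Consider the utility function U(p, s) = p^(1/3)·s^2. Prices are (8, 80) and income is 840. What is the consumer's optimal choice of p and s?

p* = 15, s* = 9

MU_p = 1/3·p^(-2/3)·s^2 and MU_s = 2·p^(1/3)·s.
MRS = MU_p/MU_s = (1/6)·s/p.
Tangency: set MRS = p_p/p_s = 8/80 = 0.1.
So (1/6)·s/p = 0.1, i.e. s = 0.6·p.
Substitute into the budget 8·p + 80·s = 840: 56·p = 840, so p* = 15.
Then s* = 0.6·15 = 9.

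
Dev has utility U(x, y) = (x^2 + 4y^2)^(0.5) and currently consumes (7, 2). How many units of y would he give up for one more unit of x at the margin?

For CES with ρ = 2, MRS = (1/4)·(y/x)^(-1).
At (7, 2): MRS = 0.875.
That is, one extra unit of x is worth 0.875 units of y at the margin.

MRS = 0.875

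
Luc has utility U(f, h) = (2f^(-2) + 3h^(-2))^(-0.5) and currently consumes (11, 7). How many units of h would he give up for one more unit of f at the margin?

MRS = 686/3993

For CES with ρ = -2, MRS = (2/3)·(h/f)^3.
At (11, 7): MRS = 686/3993.
That is, one extra unit of f is worth 686/3993 units of h at the margin.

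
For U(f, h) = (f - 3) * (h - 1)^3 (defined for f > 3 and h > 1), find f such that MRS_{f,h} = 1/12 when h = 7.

MU_f = (h−1)^3, MU_h = 3·(f−3)·(h−1)^2.
MRS = (1/3)·(h−1)/(f−3).
Substitute h = 7: MRS = 2/(f − 3). Setting this equal to 1/12 gives f − 3 = 2/(1/12) = 24, so f = 27.

f = 27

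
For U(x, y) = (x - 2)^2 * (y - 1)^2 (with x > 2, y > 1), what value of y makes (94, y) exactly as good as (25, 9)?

y = 3

U(25, 9) = 33856.
Set U(94, y) = 33856 and solve.
With x = 94: (94 − 2)^2 = 8464, so (y − 1)^2 = 33856/8464 = 4.
Taking the square root (with y > 1): y − 1 = 2, so y = 3.
Check: U(94, 3) = 33856.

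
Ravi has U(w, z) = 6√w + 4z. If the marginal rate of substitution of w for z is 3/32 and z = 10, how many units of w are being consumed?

MU_w = 6/(2√w), MU_z = 4.
MRS = 6/(2√w) ÷ 4.
MRS depends only on w: 0.75/√w = 3/32 ⇒ √w = 0.75/(3/32) = 8 ⇒ w = 64.

w = 64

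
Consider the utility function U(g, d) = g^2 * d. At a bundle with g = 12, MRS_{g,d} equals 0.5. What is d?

MU_g = 2·g·d and MU_d = g^2.
MRS = MU_g/MU_d = (2/1)·d/g.
Substitute g = 12: MRS = d/6. Setting d/6 = 0.5 gives d = 0.5·6 = 3.

d = 3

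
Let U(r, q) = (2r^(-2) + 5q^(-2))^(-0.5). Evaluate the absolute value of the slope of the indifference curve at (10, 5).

For CES with ρ = -2, MRS = (2/5)·(q/r)^3.
At (10, 5): MRS = 0.05.
The indifference curve has slope −0.05 at this bundle.

MRS = 0.05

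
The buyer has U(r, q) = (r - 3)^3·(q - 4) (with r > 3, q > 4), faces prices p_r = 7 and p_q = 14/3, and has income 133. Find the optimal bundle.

MU_r = 3·(r−3)^2·(q−4), MU_q = (r−3)^3.
MRS = (3/1)·(q−4)/(r−3).
Tangency: set MRS = p_r/p_q = 7/(14/3) = 1.5.
So (3/1)·(q − 4)/(r − 3) = 1.5, i.e. (q − 4) = 0.5·(r − 3).
Rewrite the budget in excess-of-subsistence terms: 7·(r − 3) + (14/3)·(q − 4) = 133 − 7·3 − (14/3)·4 = 280/3.
Substituting, (28/3)·(r − 3) = 280/3, so r − 3 = 10 and r* = 13.
Then q − 4 = 0.5·10 = 5, so q* = 9.

r* = 13, q* = 9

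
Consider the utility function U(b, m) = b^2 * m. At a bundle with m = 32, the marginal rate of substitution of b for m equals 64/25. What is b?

b = 25

MU_b = 2·b·m and MU_m = b^2.
MRS = MU_b/MU_m = (2/1)·m/b.
Substitute m = 32: MRS = 64/b. Setting 64/b = 64/25 gives b = 64/(64/25) = 25.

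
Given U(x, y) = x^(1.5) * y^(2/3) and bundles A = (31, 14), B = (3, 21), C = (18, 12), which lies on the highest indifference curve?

Bundle A

Evaluate utility at each bundle:
U(A) = 1002.600.
U(B) = 39.551.
U(C) = 400.279.
Highest utility is A, so A ≻ C ≻ B.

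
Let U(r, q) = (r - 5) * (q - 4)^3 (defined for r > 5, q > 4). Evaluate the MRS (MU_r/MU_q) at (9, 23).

MU_r = (q−4)^3, MU_q = 3·(r−5)·(q−4)^2.
MRS = (1/3)·(q−4)/(r−5).
At (9, 23): MRS = 19/12.
The indifference curve has slope −19/12 at this bundle.

MRS = 19/12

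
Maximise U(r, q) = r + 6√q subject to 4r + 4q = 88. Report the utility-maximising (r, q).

r* = 13, q* = 9

MU_r = 1, MU_q = 6/(2√q).
MRS = 1 ÷ (6/(2√q)).
Tangency: set MRS = p_r/p_q = 4/4 = 1.
MRS depends only on q: (1/3)·√q = 1 ⇒ √q = 1/(1/3) = 3 ⇒ q* = 9.
From the budget, 4·r = 88 − 4·9 = 52, so r* = 13.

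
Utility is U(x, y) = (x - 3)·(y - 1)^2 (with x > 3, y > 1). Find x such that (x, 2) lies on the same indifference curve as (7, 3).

U(7, 3) = 16.
Set U(x, 2) = 16 and solve.
With y = 2: (2 − 1)^2 = 1, so (x − 3) = 16/1 = 16.
So x = 3 + 16 = 19.
Check: U(19, 2) = 16.

x = 19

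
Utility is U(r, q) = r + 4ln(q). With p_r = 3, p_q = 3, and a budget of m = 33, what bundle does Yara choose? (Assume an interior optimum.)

r* = 7, q* = 4

MU_r = 1, MU_q = 4/q.
MRS = 1 ÷ (4/q).
Tangency: set MRS = p_r/p_q = 3/3 = 1.
MRS depends only on q: 0.25·q = 1 ⇒ q* = 1/0.25 = 4.
From the budget, 3·r = 33 − 3·4 = 21, so r* = 7.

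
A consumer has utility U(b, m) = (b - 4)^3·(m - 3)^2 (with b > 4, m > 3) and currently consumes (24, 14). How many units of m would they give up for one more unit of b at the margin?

MU_b = 3·(b−4)^2·(m−3)^2, MU_m = 2·(b−4)^3·(m−3).
MRS = (3/2)·(m−3)/(b−4).
At (24, 14): MRS = 33/40.
The indifference curve has slope −33/40 at this bundle.

MRS = 33/40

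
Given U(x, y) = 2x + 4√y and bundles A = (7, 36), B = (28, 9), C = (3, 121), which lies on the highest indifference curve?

Bundle B

Evaluate utility at each bundle:
U(A) = 38.000.
U(B) = 68.000.
U(C) = 50.000.
Highest utility is B, so B ≻ C ≻ A.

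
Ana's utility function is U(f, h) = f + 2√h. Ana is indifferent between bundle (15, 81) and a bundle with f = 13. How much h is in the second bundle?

h = 100

U(15, 81) = 33.
Set U(13, h) = 33 and solve.
With f = 13: 2√h = 33 − 13 = 20, so √h = 10 and h = 100.
Check: U(13, 100) = 33.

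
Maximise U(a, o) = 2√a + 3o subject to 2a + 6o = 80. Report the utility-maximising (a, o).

MU_a = 2/(2√a), MU_o = 3.
MRS = 2/(2√a) ÷ 3.
Tangency: set MRS = p_a/p_o = 2/6 = 1/3.
MRS depends only on a: (1/3)/√a = 1/3 ⇒ √a = (1/3)/(1/3) = 1 ⇒ a* = 1.
From the budget, 6·o = 80 − 2·1 = 78, so o* = 13.

a* = 1, o* = 13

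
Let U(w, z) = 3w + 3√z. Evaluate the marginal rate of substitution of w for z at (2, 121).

MRS = 22

MU_w = 3, MU_z = 3/(2√z).
MRS = 3 ÷ (3/(2√z)).
At (2, 121): MRS = 22.
The indifference curve has slope −22 at this bundle.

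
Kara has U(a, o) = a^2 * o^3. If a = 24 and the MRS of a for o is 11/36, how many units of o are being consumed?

o = 11

MU_a = 2·a·o^3 and MU_o = 3·a^2·o^2.
MRS = MU_a/MU_o = (2/3)·o/a.
Substitute a = 24: MRS = o/36. Setting o/36 = 11/36 gives o = (11/36)·36 = 11.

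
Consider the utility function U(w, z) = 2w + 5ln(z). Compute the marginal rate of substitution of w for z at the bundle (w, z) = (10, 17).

MRS = 6.8

MU_w = 2, MU_z = 5/z.
MRS = 2 ÷ (5/z).
At (10, 17): MRS = 6.8.
So at (10, 17) the consumer would give up 6.8 units of z for one more unit of w.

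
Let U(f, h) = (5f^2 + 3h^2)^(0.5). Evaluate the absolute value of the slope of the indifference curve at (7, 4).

MRS = 35/12

For CES with ρ = 2, MRS = (5/3)·(h/f)^(-1).
At (7, 4): MRS = 35/12.
That is, one extra unit of f is worth 35/12 units of h at the margin.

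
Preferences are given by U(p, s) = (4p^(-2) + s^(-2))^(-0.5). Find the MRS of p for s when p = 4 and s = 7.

MRS = 343/16

For CES with ρ = -2, MRS = (4/1)·(s/p)^3.
At (4, 7): MRS = 343/16.
The indifference curve has slope −343/16 at this bundle.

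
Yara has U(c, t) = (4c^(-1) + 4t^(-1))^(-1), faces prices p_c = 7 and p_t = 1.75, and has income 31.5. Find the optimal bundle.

For CES with ρ = -1, MRS = (t/c)^2.
Tangency: set MRS = p_c/p_t = 7/1.75 = 4.
So (t/c)^2 = 4; taking the square root, t/c = 2, i.e. t = 2·c.
Substitute into the budget 7·c + 1.75·t = 31.5: 10.5·c = 31.5, so c* = 3 and t* = 2·3 = 6.

c* = 3, t* = 6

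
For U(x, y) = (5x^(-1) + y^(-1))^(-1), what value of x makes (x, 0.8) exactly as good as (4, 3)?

x = 15

U depends on (x, y) only through S = 5x^(-1) + y^(-1), so equal utility means equal S. At (4, 3): S = 19/12.
With y = 0.8: 0.8^(-1) = 1.25, so 5x^(-1) = 19/12 − 1.25 = 1/3, i.e. x^(-1) = 1/15.
Hence x = 1/(1/15) = 15.
Check: U(15, 0.8) = 0.6316.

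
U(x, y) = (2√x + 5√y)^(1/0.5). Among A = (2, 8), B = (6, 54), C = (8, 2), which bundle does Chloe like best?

Evaluate utility at each bundle:
U(A) = 288.000.
U(B) = 1734.000.
U(C) = 162.000.
Highest utility is B, so B ≻ A ≻ C.

Bundle B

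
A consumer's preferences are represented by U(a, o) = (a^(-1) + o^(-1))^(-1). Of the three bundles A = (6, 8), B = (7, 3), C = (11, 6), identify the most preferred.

Evaluate utility at each bundle:
U(A) = 3.429.
U(B) = 2.100.
U(C) = 3.882.
Highest utility is C, so C ≻ A ≻ B.

Bundle C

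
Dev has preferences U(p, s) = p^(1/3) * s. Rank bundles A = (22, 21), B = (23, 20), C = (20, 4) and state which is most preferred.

Evaluate utility at each bundle:
U(A) = 58.843.
U(B) = 56.877.
U(C) = 10.858.
Highest utility is A, so A ≻ B ≻ C.

Bundle A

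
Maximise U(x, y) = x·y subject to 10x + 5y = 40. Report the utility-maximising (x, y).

x* = 2, y* = 4

MU_x = y and MU_y = x.
MRS = MU_x/MU_y = y/x.
Tangency: set MRS = p_x/p_y = 10/5 = 2.
So y/x = 2, i.e. y = 2·x.
Substitute into the budget 10·x + 5·y = 40: 20·x = 40, so x* = 2.
Then y* = 2·2 = 4.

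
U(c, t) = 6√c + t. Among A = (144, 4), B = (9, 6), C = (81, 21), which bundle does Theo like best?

Evaluate utility at each bundle:
U(A) = 76.000.
U(B) = 24.000.
U(C) = 75.000.
Highest utility is A, so A ≻ C ≻ B.

Bundle A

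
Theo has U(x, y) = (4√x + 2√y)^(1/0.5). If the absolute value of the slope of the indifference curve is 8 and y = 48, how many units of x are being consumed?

x = 3

For CES with ρ = 0.5, MRS = (4/2)·√(y/x).
Setting (4/2)·√(48/x) = 8 gives √(48/x) = 4, so 48/x = 16 and x = 3.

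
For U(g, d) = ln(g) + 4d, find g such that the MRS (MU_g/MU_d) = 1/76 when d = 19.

MU_g = 1/g, MU_d = 4.
MRS = 1/g ÷ 4.
MRS depends only on g: 0.25/g = 1/76 ⇒ g = 0.25/(1/76) = 19.

g = 19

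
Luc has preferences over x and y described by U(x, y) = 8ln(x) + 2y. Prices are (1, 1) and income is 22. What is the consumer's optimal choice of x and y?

x* = 4, y* = 18

MU_x = 8/x, MU_y = 2.
MRS = 8/x ÷ 2.
Tangency: set MRS = p_x/p_y = 1/1 = 1.
MRS depends only on x: 4/x = 1 ⇒ x* = 4/1 = 4.
From the budget, 1·y = 22 − 1·4 = 18, so y* = 18.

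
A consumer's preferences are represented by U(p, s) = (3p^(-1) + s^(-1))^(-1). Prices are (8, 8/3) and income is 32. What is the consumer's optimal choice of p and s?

p* = 3, s* = 3

For CES with ρ = -1, MRS = (3/1)·(s/p)^2.
Tangency: set MRS = p_p/p_s = 8/(8/3) = 3.
So (s/p)^2 = 1; taking the square root, s/p = 1, i.e. s = p.
Substitute into the budget 8·p + (8/3)·s = 32: (32/3)·p = 32, so p* = 3 and s* = 3.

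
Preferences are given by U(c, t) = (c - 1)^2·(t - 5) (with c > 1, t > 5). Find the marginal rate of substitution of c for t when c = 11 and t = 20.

MU_c = 2·(c−1)·(t−5), MU_t = (c−1)^2.
MRS = (2/1)·(t−5)/(c−1).
At (11, 20): MRS = 3.
The indifference curve has slope −3 at this bundle.

MRS = 3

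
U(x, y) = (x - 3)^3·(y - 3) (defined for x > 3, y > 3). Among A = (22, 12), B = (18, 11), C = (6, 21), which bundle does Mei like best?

Bundle A

Evaluate utility at each bundle:
U(A) = 61731.
U(B) = 27000.
U(C) = 486.
Highest utility is A, so A ≻ B ≻ C.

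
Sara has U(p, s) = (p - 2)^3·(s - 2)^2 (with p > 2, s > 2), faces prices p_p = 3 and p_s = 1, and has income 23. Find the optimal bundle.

p* = 5, s* = 8

MU_p = 3·(p−2)^2·(s−2)^2, MU_s = 2·(p−2)^3·(s−2).
MRS = (3/2)·(s−2)/(p−2).
Tangency: set MRS = p_p/p_s = 3/1 = 3.
So (3/2)·(s − 2)/(p − 2) = 3, i.e. (s − 2) = 2·(p − 2).
Rewrite the budget in excess-of-subsistence terms: 3·(p − 2) + 1·(s − 2) = 23 − 3·2 − 1·2 = 15.
Substituting, 5·(p − 2) = 15, so p − 2 = 3 and p* = 5.
Then s − 2 = 2·3 = 6, so s* = 8.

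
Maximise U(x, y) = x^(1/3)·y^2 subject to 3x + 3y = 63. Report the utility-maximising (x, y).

x* = 3, y* = 18

MU_x = 1/3·x^(-2/3)·y^2 and MU_y = 2·x^(1/3)·y.
MRS = MU_x/MU_y = (1/6)·y/x.
Tangency: set MRS = p_x/p_y = 3/3 = 1.
So (1/6)·y/x = 1, i.e. y = 6·x.
Substitute into the budget 3·x + 3·y = 63: 21·x = 63, so x* = 3.
Then y* = 6·3 = 18.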